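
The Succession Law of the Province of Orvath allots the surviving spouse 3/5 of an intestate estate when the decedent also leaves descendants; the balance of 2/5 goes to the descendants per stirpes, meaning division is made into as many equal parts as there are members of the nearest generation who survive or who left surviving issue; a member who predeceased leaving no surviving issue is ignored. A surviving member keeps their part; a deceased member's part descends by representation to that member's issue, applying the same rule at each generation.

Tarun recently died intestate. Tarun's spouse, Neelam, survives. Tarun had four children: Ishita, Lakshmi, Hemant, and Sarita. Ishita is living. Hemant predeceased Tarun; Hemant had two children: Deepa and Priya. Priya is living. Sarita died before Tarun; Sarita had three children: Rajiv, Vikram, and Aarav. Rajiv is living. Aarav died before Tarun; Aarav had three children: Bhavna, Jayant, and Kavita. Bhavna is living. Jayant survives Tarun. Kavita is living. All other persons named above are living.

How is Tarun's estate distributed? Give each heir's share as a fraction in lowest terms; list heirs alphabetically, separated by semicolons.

Bhavna 1/90; Deepa 1/20; Ishita 1/10; Jayant 1/90; Kavita 1/90; Lakshmi 1/10; Neelam 3/5; Priya 1/20; Rajiv 1/30; Vikram 1/30

Neelam, as surviving spouse, takes 3/5.
The remaining 2/5 passes to Tarun's descendants per stirpes.
The 2/5 is divided into 4 equal shares of 1/10 among Ishita, Lakshmi, Hemant, Sarita.
Ishita is living and takes 1/10.
Lakshmi is living and takes 1/10.
Hemant predeceased; the 1/10 allotted to Hemant's branch passes to Hemant's issue by representation.
The 1/10 is divided into 2 equal shares of 1/20 among Deepa, Priya.
Deepa is living and takes 1/20.
Priya is living and takes 1/20.
Sarita predeceased; the 1/10 allotted to Sarita's branch passes to Sarita's issue by representation.
The 1/10 is divided into 3 equal shares of 1/30 among Rajiv, Vikram, Aarav.
Rajiv is living and takes 1/30.
Vikram is living and takes 1/30.
Aarav predeceased; the 1/30 allotted to Aarav's branch passes to Aarav's issue by representation.
The 1/30 is divided into 3 equal shares of 1/90 among Bhavna, Jayant, Kavita.
Bhavna is living and takes 1/90.
Jayant is living and takes 1/90.
Kavita is living and takes 1/90.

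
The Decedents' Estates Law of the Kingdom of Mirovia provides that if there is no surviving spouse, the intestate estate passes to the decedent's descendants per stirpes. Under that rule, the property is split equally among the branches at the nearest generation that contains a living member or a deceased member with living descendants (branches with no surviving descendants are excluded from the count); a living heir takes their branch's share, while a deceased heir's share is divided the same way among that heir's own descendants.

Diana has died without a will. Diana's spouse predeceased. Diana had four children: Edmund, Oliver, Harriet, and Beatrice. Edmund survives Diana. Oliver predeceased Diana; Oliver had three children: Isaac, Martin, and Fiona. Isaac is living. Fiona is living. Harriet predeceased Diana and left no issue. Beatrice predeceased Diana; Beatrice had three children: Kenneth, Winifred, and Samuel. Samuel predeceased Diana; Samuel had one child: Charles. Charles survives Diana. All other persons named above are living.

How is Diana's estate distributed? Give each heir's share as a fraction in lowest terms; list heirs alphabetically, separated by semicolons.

There is no surviving spouse, so the entire estate passes to Diana's descendants per stirpes.
Harriet left no surviving issue, so that branch lapses and is disregarded.
The estate is divided into 3 equal shares of 1/3 among Edmund, Oliver, Beatrice.
Edmund is living and takes 1/3.
Oliver predeceased; the 1/3 allotted to Oliver's branch passes to Oliver's issue by representation.
The 1/3 is divided into 3 equal shares of 1/9 among Isaac, Martin, Fiona.
Isaac is living and takes 1/9.
Martin is living and takes 1/9.
Fiona is living and takes 1/9.
Beatrice predeceased; the 1/3 allotted to Beatrice's branch passes to Beatrice's issue by representation.
The 1/3 is divided into 3 equal shares of 1/9 among Kenneth, Winifred, Samuel.
Kenneth is living and takes 1/9.
Winifred is living and takes 1/9.
Samuel predeceased; the 1/9 allotted to Samuel's branch passes to Samuel's issue by representation.
Charles is the sole taker at this level and receives the full 1/9.

Charles 1/9; Edmund 1/3; Fiona 1/9; Isaac 1/9; Kenneth 1/9; Martin 1/9; Winifred 1/9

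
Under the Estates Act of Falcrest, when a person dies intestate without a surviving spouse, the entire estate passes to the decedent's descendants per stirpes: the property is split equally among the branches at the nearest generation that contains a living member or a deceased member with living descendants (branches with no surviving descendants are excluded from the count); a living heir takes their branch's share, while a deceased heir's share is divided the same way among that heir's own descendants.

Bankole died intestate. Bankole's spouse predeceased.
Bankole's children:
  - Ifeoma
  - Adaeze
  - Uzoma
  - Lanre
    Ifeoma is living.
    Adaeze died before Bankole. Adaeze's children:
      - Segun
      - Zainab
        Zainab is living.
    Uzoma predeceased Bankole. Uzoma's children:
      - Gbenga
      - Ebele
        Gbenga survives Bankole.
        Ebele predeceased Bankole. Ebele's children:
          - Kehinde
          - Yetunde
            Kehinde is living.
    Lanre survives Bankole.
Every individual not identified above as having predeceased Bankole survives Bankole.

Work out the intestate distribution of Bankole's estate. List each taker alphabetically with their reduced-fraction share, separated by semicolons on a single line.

Gbenga 1/8; Ifeoma 1/4; Kehinde 1/16; Lanre 1/4; Segun 1/8; Yetunde 1/16; Zainab 1/8

There is no surviving spouse, so the entire estate passes to Bankole's descendants per stirpes.
The estate is divided into 4 equal shares of 1/4 among Ifeoma, Adaeze, Uzoma, Lanre.
Ifeoma is living and takes 1/4.
Adaeze predeceased; the 1/4 allotted to Adaeze's branch passes to Adaeze's issue by representation.
The 1/4 is divided into 2 equal shares of 1/8 among Segun, Zainab.
Segun is living and takes 1/8.
Zainab is living and takes 1/8.
Uzoma predeceased; the 1/4 allotted to Uzoma's branch passes to Uzoma's issue by representation.
The 1/4 is divided into 2 equal shares of 1/8 among Gbenga, Ebele.
Gbenga is living and takes 1/8.
Ebele predeceased; the 1/8 allotted to Ebele's branch passes to Ebele's issue by representation.
The 1/8 is divided into 2 equal shares of 1/16 among Kehinde, Yetunde.
Kehinde is living and takes 1/16.
Yetunde is living and takes 1/16.
Lanre is living and takes 1/4.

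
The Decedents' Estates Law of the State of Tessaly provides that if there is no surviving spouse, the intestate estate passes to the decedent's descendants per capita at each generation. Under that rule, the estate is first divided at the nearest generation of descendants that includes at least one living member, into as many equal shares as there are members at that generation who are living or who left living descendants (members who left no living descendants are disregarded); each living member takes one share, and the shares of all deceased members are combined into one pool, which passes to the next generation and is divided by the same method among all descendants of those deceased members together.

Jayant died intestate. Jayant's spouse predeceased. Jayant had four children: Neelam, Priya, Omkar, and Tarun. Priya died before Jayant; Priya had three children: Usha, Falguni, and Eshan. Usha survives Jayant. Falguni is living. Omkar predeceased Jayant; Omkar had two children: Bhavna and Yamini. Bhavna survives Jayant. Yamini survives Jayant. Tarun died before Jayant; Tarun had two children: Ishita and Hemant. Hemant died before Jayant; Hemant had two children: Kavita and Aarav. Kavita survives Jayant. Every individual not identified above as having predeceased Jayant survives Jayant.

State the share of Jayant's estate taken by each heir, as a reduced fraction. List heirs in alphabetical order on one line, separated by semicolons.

There is no surviving spouse, so the entire estate passes to Jayant's descendants per capita at each generation.
At generation 1 (Neelam, Priya, Omkar, Tarun) there are 4 shares of (1)/4 = 1/4 each.
Living: Neelam — each takes 1/4.
Deceased: Priya, Omkar, and Tarun. Their combined 3/4 is pooled and carried to generation 2.
At generation 2 (Usha, Falguni, Eshan, Bhavna, Yamini, Ishita, Hemant) there are 7 shares of (3/4)/7 = 3/28 each.
Living: Usha, Falguni, Eshan, Bhavna, Yamini, and Ishita — each takes 3/28.
Deceased: Hemant. That 3/28 share is carried to generation 3.
At generation 3 (Kavita, Aarav) there are 2 shares of (3/28)/2 = 3/56 each.
Living: Kavita and Aarav — each takes 3/56.

Aarav 3/56; Bhavna 3/28; Eshan 3/28; Falguni 3/28; Ishita 3/28; Kavita 3/56; Neelam 1/4; Usha 3/28; Yamini 3/28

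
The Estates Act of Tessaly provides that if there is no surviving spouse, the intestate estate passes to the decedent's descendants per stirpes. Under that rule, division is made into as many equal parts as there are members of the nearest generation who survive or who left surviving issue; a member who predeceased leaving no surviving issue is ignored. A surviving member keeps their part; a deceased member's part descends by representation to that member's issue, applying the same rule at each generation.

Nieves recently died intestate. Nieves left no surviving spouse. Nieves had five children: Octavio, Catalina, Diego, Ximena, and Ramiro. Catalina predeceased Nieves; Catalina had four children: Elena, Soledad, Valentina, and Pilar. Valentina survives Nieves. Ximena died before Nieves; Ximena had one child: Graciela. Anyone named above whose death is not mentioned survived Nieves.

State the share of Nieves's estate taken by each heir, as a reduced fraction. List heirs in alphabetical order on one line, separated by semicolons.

There is no surviving spouse, so the entire estate passes to Nieves's descendants per stirpes.
The estate is divided into 5 equal shares of 1/5 among Octavio, Catalina, Diego, Ximena, Ramiro.
Octavio is living and takes 1/5.
Catalina predeceased; the 1/5 allotted to Catalina's branch passes to Catalina's issue by representation.
The 1/5 is divided into 4 equal shares of 1/20 among Elena, Soledad, Valentina, Pilar.
Elena is living and takes 1/20.
Soledad is living and takes 1/20.
Valentina is living and takes 1/20.
Pilar is living and takes 1/20.
Diego is living and takes 1/5.
Ximena predeceased; the 1/5 allotted to Ximena's branch passes to Ximena's issue by representation.
Graciela is the sole taker at this level and receives the full 1/5.
Ramiro is living and takes 1/5.

Diego 1/5; Elena 1/20; Graciela 1/5; Octavio 1/5; Pilar 1/20; Ramiro 1/5; Soledad 1/20; Valentina 1/20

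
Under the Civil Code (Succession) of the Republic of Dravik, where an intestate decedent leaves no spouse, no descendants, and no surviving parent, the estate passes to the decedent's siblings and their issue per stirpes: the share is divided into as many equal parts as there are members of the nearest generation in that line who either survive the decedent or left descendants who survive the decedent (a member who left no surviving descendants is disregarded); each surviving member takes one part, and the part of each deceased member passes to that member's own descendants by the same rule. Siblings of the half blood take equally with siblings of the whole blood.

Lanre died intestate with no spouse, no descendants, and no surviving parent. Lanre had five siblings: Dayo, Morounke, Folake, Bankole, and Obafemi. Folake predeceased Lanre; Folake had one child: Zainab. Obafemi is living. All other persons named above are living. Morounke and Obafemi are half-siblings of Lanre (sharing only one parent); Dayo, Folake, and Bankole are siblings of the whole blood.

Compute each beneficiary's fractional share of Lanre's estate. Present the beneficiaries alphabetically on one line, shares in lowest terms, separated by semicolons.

Bankole 1/5; Dayo 1/5; Morounke 1/5; Obafemi 1/5; Zainab 1/5

No spouse, descendants, or parent survives, so the estate passes to Lanre's siblings per stirpes.
Half-blood and whole-blood siblings take equally under the stated rule.
The estate is divided into 5 equal shares of 1/5 among Dayo, Morounke, Folake, Bankole, Obafemi.
Dayo is living and takes 1/5.
Morounke is living and takes 1/5.
Folake predeceased; the 1/5 allotted to Folake's branch passes to Folake's issue by representation.
Zainab is the sole taker at this level and receives the full 1/5.
Bankole is living and takes 1/5.
Obafemi is living and takes 1/5.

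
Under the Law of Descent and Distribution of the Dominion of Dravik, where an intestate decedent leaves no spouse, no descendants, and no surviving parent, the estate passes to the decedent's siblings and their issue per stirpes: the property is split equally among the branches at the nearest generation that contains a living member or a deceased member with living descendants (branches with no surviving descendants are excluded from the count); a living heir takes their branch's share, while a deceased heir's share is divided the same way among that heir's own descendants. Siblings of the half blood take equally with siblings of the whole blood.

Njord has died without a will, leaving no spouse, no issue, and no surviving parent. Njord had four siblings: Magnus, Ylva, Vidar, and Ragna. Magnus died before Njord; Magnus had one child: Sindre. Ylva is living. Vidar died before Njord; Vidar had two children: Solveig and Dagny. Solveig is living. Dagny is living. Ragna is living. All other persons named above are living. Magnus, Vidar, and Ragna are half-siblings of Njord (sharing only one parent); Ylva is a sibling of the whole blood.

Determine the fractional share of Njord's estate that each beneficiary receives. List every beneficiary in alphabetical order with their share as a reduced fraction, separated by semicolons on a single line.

Dagny 1/8; Ragna 1/4; Sindre 1/4; Solveig 1/8; Ylva 1/4

No spouse, descendants, or parent survives, so the estate passes to Njord's siblings per stirpes.
Half-blood and whole-blood siblings take equally under the stated rule.
The estate is divided into 4 equal shares of 1/4 among Magnus, Ylva, Vidar, Ragna.
Magnus predeceased; the 1/4 allotted to Magnus's branch passes to Magnus's issue by representation.
Sindre is the sole taker at this level and receives the full 1/4.
Ylva is living and takes 1/4.
Vidar predeceased; the 1/4 allotted to Vidar's branch passes to Vidar's issue by representation.
The 1/4 is divided into 2 equal shares of 1/8 among Solveig, Dagny.
Solveig is living and takes 1/8.
Dagny is living and takes 1/8.
Ragna is living and takes 1/4.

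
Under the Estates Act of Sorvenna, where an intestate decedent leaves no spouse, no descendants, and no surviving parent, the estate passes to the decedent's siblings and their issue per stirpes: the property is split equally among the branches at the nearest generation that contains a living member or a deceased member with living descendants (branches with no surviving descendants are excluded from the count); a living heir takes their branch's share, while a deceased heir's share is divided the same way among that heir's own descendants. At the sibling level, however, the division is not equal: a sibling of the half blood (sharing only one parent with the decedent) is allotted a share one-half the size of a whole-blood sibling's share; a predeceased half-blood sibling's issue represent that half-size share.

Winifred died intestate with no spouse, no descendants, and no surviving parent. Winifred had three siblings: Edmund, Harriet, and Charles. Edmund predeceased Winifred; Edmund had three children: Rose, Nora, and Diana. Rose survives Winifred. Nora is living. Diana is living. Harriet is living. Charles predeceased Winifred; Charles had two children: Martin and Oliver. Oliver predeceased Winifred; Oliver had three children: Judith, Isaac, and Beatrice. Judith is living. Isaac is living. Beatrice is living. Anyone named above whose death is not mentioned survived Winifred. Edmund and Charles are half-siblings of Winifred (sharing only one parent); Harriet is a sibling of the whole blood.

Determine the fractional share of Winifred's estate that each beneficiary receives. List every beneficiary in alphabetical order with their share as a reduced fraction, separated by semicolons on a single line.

Beatrice 1/24; Diana 1/12; Harriet 1/2; Isaac 1/24; Judith 1/24; Martin 1/8; Nora 1/12; Rose 1/12

No spouse, descendants, or parent survives, so the estate passes to Winifred's siblings per stirpes.
Half-blood siblings count for one-half the weight of whole-blood siblings at the initial division.
Dividing 1 in proportion to weights (total weight 2): Edmund (weight 1/2) → 1/4; Harriet (weight 1) → 1/2; Charles (weight 1/2) → 1/4.
Edmund predeceased; the 1/4 allotted to Edmund's branch passes to Edmund's issue by representation.
The 1/4 is divided into 3 equal shares of 1/12 among Rose, Nora, Diana.
Rose is living and takes 1/12.
Nora is living and takes 1/12.
Diana is living and takes 1/12.
Harriet is living and takes 1/2.
Charles predeceased; the 1/4 allotted to Charles's branch passes to Charles's issue by representation.
The 1/4 is divided into 2 equal shares of 1/8 among Martin, Oliver.
Martin is living and takes 1/8.
Oliver predeceased; the 1/8 allotted to Oliver's branch passes to Oliver's issue by representation.
The 1/8 is divided into 3 equal shares of 1/24 among Judith, Isaac, Beatrice.
Judith is living and takes 1/24.
Isaac is living and takes 1/24.
Beatrice is living and takes 1/24.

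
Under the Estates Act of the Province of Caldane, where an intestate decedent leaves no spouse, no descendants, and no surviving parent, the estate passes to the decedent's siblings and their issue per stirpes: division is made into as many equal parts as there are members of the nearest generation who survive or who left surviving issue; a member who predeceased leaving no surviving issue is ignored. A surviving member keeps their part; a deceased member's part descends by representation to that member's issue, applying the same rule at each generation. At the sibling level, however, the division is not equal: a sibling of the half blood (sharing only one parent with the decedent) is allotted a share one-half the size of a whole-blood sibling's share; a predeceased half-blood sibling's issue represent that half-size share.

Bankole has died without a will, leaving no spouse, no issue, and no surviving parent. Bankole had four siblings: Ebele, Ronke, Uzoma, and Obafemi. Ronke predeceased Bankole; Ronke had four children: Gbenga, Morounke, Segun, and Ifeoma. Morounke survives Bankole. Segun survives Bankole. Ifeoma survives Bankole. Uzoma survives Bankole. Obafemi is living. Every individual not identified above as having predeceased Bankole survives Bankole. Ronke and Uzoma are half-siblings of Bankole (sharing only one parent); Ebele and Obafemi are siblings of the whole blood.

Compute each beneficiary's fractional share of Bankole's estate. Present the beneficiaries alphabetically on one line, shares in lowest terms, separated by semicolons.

Ebele 1/3; Gbenga 1/24; Ifeoma 1/24; Morounke 1/24; Obafemi 1/3; Segun 1/24; Uzoma 1/6

No spouse, descendants, or parent survives, so the estate passes to Bankole's siblings per stirpes.
Half-blood siblings count for one-half the weight of whole-blood siblings at the initial division.
Dividing 1 in proportion to weights (total weight 3): Ebele (weight 1) → 1/3; Ronke (weight 1/2) → 1/6; Uzoma (weight 1/2) → 1/6; Obafemi (weight 1) → 1/3.
Ebele is living and takes 1/3.
Ronke predeceased; the 1/6 allotted to Ronke's branch passes to Ronke's issue by representation.
The 1/6 is divided into 4 equal shares of 1/24 among Gbenga, Morounke, Segun, Ifeoma.
Gbenga is living and takes 1/24.
Morounke is living and takes 1/24.
Segun is living and takes 1/24.
Ifeoma is living and takes 1/24.
Uzoma is living and takes 1/6.
Obafemi is living and takes 1/3.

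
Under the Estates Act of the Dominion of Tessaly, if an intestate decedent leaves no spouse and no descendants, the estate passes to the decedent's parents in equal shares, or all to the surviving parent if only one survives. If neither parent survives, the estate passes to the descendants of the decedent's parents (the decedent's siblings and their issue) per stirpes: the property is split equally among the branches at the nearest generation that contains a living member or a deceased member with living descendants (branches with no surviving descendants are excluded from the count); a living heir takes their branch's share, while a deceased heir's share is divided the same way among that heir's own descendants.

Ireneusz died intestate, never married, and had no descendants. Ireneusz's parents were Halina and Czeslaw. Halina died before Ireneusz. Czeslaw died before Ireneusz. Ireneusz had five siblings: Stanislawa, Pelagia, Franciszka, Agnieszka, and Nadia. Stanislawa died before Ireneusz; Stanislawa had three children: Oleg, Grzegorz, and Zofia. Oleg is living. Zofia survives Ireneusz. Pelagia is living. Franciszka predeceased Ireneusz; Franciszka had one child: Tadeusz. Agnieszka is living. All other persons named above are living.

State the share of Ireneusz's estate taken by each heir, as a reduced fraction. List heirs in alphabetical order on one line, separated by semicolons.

Agnieszka 1/5; Grzegorz 1/15; Nadia 1/5; Oleg 1/15; Pelagia 1/5; Tadeusz 1/5; Zofia 1/15

Neither parent survives and there are no descendants, so the estate passes to Ireneusz's siblings and their issue per stirpes.
The estate is divided into 5 equal shares of 1/5 among Stanislawa, Pelagia, Franciszka, Agnieszka, Nadia.
Stanislawa predeceased; the 1/5 allotted to Stanislawa's branch passes to Stanislawa's issue by representation.
The 1/5 is divided into 3 equal shares of 1/15 among Oleg, Grzegorz, Zofia.
Oleg is living and takes 1/15.
Grzegorz is living and takes 1/15.
Zofia is living and takes 1/15.
Pelagia is living and takes 1/5.
Franciszka predeceased; the 1/5 allotted to Franciszka's branch passes to Franciszka's issue by representation.
Tadeusz is the sole taker at this level and receives the full 1/5.
Agnieszka is living and takes 1/5.
Nadia is living and takes 1/5.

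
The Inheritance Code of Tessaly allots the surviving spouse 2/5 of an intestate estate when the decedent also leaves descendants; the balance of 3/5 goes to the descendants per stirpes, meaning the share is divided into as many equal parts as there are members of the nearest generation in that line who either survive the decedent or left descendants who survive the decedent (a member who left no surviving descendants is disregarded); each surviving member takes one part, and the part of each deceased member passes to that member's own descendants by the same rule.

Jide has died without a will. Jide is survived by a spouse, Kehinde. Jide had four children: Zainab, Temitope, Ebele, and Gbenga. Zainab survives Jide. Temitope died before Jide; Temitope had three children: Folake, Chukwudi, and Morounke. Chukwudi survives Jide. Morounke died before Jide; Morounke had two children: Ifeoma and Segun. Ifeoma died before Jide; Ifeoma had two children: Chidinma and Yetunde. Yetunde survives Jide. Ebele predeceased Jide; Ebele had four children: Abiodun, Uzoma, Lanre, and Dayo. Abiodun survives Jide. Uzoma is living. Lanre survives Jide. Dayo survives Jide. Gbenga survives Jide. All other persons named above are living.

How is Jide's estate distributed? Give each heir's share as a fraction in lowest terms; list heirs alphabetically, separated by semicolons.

Abiodun 3/80; Chidinma 1/80; Chukwudi 1/20; Dayo 3/80; Folake 1/20; Gbenga 3/20; Kehinde 2/5; Lanre 3/80; Segun 1/40; Uzoma 3/80; Yetunde 1/80; Zainab 3/20

Kehinde, as surviving spouse, takes 2/5.
The remaining 3/5 passes to Jide's descendants per stirpes.
The 3/5 is divided into 4 equal shares of 3/20 among Zainab, Temitope, Ebele, Gbenga.
Zainab is living and takes 3/20.
Temitope predeceased; the 3/20 allotted to Temitope's branch passes to Temitope's issue by representation.
The 3/20 is divided into 3 equal shares of 1/20 among Folake, Chukwudi, Morounke.
Folake is living and takes 1/20.
Chukwudi is living and takes 1/20.
Morounke predeceased; the 1/20 allotted to Morounke's branch passes to Morounke's issue by representation.
The 1/20 is divided into 2 equal shares of 1/40 among Ifeoma, Segun.
Ifeoma predeceased; the 1/40 allotted to Ifeoma's branch passes to Ifeoma's issue by representation.
The 1/40 is divided into 2 equal shares of 1/80 among Chidinma, Yetunde.
Chidinma is living and takes 1/80.
Yetunde is living and takes 1/80.
Segun is living and takes 1/40.
Ebele predeceased; the 3/20 allotted to Ebele's branch passes to Ebele's issue by representation.
The 3/20 is divided into 4 equal shares of 3/80 among Abiodun, Uzoma, Lanre, Dayo.
Abiodun is living and takes 3/80.
Uzoma is living and takes 3/80.
Lanre is living and takes 3/80.
Dayo is living and takes 3/80.
Gbenga is living and takes 3/20.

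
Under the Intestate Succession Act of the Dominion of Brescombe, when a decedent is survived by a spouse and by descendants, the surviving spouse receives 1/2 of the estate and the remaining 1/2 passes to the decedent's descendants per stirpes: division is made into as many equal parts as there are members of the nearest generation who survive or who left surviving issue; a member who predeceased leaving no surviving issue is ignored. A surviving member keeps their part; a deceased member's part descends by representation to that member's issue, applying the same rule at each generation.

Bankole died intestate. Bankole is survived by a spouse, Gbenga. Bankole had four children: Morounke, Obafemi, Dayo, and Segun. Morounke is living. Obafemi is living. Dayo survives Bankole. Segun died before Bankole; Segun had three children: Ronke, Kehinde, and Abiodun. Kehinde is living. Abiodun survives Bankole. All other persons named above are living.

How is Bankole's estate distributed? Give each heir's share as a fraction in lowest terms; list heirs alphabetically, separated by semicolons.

Abiodun 1/24; Dayo 1/8; Gbenga 1/2; Kehinde 1/24; Morounke 1/8; Obafemi 1/8; Ronke 1/24

Gbenga, as surviving spouse, takes 1/2.
The remaining 1/2 passes to Bankole's descendants per stirpes.
The 1/2 is divided into 4 equal shares of 1/8 among Morounke, Obafemi, Dayo, Segun.
Morounke is living and takes 1/8.
Obafemi is living and takes 1/8.
Dayo is living and takes 1/8.
Segun predeceased; the 1/8 allotted to Segun's branch passes to Segun's issue by representation.
The 1/8 is divided into 3 equal shares of 1/24 among Ronke, Kehinde, Abiodun.
Ronke is living and takes 1/24.
Kehinde is living and takes 1/24.
Abiodun is living and takes 1/24.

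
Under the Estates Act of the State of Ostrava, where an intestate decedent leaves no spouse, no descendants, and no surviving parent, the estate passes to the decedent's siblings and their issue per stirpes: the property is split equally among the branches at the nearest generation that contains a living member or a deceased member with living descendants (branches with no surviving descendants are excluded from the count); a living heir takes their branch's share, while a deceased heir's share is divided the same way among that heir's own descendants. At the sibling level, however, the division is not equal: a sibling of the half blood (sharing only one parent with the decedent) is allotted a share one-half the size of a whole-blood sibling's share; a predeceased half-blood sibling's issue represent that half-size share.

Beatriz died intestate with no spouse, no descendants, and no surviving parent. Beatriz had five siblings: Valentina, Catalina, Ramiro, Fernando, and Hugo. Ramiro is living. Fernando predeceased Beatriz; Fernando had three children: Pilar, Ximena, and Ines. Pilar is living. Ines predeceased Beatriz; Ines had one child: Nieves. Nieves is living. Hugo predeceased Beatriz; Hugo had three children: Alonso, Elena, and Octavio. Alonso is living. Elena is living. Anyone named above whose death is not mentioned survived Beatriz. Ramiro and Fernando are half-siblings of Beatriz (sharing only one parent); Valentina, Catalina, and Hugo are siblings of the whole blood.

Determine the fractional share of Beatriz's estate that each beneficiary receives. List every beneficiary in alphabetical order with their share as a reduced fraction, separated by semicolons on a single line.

No spouse, descendants, or parent survives, so the estate passes to Beatriz's siblings per stirpes.
Half-blood siblings count for one-half the weight of whole-blood siblings at the initial division.
Dividing 1 in proportion to weights (total weight 4): Valentina (weight 1) → 1/4; Catalina (weight 1) → 1/4; Ramiro (weight 1/2) → 1/8; Fernando (weight 1/2) → 1/8; Hugo (weight 1) → 1/4.
Valentina is living and takes 1/4.
Catalina is living and takes 1/4.
Ramiro is living and takes 1/8.
Fernando predeceased; the 1/8 allotted to Fernando's branch passes to Fernando's issue by representation.
The 1/8 is divided into 3 equal shares of 1/24 among Pilar, Ximena, Ines.
Pilar is living and takes 1/24.
Ximena is living and takes 1/24.
Ines predeceased; the 1/24 allotted to Ines's branch passes to Ines's issue by representation.
Nieves is the sole taker at this level and receives the full 1/24.
Hugo predeceased; the 1/4 allotted to Hugo's branch passes to Hugo's issue by representation.
The 1/4 is divided into 3 equal shares of 1/12 among Alonso, Elena, Octavio.
Alonso is living and takes 1/12.
Elena is living and takes 1/12.
Octavio is living and takes 1/12.

Alonso 1/12; Catalina 1/4; Elena 1/12; Nieves 1/24; Octavio 1/12; Pilar 1/24; Ramiro 1/8; Valentina 1/4; Ximena 1/24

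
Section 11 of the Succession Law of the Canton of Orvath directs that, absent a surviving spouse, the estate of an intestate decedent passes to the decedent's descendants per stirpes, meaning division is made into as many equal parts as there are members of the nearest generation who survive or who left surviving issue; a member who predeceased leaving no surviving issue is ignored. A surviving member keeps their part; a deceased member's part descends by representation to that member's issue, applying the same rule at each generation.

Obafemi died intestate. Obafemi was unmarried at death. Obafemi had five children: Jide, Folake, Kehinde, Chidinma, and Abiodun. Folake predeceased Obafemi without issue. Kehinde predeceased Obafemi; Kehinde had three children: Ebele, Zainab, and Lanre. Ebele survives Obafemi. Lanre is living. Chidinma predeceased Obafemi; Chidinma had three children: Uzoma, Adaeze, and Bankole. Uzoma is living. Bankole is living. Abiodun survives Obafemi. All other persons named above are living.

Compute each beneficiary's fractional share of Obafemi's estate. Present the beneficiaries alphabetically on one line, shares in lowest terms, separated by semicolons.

Abiodun 1/4; Adaeze 1/12; Bankole 1/12; Ebele 1/12; Jide 1/4; Lanre 1/12; Uzoma 1/12; Zainab 1/12

There is no surviving spouse, so the entire estate passes to Obafemi's descendants per stirpes.
Folake left no surviving issue, so that branch lapses and is disregarded.
The estate is divided into 4 equal shares of 1/4 among Jide, Kehinde, Chidinma, Abiodun.
Jide is living and takes 1/4.
Kehinde predeceased; the 1/4 allotted to Kehinde's branch passes to Kehinde's issue by representation.
The 1/4 is divided into 3 equal shares of 1/12 among Ebele, Zainab, Lanre.
Ebele is living and takes 1/12.
Zainab is living and takes 1/12.
Lanre is living and takes 1/12.
Chidinma predeceased; the 1/4 allotted to Chidinma's branch passes to Chidinma's issue by representation.
The 1/4 is divided into 3 equal shares of 1/12 among Uzoma, Adaeze, Bankole.
Uzoma is living and takes 1/12.
Adaeze is living and takes 1/12.
Bankole is living and takes 1/12.
Abiodun is living and takes 1/4.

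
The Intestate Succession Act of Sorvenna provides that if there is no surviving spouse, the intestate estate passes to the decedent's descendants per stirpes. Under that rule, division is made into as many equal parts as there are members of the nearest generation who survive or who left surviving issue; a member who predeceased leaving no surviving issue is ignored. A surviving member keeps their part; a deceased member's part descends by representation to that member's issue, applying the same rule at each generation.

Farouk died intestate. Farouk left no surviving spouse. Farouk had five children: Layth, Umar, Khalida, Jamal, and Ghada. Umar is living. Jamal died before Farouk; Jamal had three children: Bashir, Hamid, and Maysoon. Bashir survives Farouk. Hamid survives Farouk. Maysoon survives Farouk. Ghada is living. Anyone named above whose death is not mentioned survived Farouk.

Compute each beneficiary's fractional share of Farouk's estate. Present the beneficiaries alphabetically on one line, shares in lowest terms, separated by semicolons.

There is no surviving spouse, so the entire estate passes to Farouk's descendants per stirpes.
The estate is divided into 5 equal shares of 1/5 among Layth, Umar, Khalida, Jamal, Ghada.
Layth is living and takes 1/5.
Umar is living and takes 1/5.
Khalida is living and takes 1/5.
Jamal predeceased; the 1/5 allotted to Jamal's branch passes to Jamal's issue by representation.
The 1/5 is divided into 3 equal shares of 1/15 among Bashir, Hamid, Maysoon.
Bashir is living and takes 1/15.
Hamid is living and takes 1/15.
Maysoon is living and takes 1/15.
Ghada is living and takes 1/5.

Bashir 1/15; Ghada 1/5; Hamid 1/15; Khalida 1/5; Layth 1/5; Maysoon 1/15; Umar 1/5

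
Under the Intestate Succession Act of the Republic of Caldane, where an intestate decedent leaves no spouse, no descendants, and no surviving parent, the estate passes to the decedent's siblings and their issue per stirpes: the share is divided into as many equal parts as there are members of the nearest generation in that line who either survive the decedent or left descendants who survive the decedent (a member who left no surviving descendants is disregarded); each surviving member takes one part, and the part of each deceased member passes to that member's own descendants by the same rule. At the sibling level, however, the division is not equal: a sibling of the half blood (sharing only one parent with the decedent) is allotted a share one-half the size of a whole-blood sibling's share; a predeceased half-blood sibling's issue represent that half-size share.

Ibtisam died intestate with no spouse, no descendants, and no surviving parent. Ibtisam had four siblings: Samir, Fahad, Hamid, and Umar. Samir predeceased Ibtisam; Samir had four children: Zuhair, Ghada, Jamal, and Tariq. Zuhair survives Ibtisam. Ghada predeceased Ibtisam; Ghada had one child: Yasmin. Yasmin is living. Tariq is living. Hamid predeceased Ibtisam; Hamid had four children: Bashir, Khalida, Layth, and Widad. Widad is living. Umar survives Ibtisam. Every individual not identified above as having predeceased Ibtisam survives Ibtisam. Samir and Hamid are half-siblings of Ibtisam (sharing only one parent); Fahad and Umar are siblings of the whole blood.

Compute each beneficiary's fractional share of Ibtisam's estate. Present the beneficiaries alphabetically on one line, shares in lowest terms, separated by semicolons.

Bashir 1/24; Fahad 1/3; Jamal 1/24; Khalida 1/24; Layth 1/24; Tariq 1/24; Umar 1/3; Widad 1/24; Yasmin 1/24; Zuhair 1/24

No spouse, descendants, or parent survives, so the estate passes to Ibtisam's siblings per stirpes.
Half-blood siblings count for one-half the weight of whole-blood siblings at the initial division.
Dividing 1 in proportion to weights (total weight 3): Samir (weight 1/2) → 1/6; Fahad (weight 1) → 1/3; Hamid (weight 1/2) → 1/6; Umar (weight 1) → 1/3.
Samir predeceased; the 1/6 allotted to Samir's branch passes to Samir's issue by representation.
The 1/6 is divided into 4 equal shares of 1/24 among Zuhair, Ghada, Jamal, Tariq.
Zuhair is living and takes 1/24.
Ghada predeceased; the 1/24 allotted to Ghada's branch passes to Ghada's issue by representation.
Yasmin is the sole taker at this level and receives the full 1/24.
Jamal is living and takes 1/24.
Tariq is living and takes 1/24.
Fahad is living and takes 1/3.
Hamid predeceased; the 1/6 allotted to Hamid's branch passes to Hamid's issue by representation.
The 1/6 is divided into 4 equal shares of 1/24 among Bashir, Khalida, Layth, Widad.
Bashir is living and takes 1/24.
Khalida is living and takes 1/24.
Layth is living and takes 1/24.
Widad is living and takes 1/24.
Umar is living and takes 1/3.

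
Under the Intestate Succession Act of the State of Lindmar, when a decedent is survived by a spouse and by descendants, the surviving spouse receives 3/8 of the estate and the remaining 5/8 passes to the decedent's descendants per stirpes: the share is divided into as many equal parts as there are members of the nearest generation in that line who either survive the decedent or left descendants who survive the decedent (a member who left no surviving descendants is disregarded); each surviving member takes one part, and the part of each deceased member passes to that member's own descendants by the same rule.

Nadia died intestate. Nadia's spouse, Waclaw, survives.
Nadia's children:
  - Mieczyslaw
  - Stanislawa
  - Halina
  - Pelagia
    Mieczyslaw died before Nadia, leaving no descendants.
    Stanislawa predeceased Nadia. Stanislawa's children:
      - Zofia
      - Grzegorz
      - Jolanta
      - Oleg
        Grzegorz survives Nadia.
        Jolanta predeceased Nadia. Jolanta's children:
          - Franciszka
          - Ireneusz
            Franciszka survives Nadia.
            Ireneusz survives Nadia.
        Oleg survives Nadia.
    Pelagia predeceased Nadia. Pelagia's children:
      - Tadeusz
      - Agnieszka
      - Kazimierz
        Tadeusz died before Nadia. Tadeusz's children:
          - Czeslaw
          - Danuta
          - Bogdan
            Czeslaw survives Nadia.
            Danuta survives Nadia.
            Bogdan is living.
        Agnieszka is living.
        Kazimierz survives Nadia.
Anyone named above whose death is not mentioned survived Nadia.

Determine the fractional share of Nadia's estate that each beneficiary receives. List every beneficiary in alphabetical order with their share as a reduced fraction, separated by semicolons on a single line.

Agnieszka 5/72; Bogdan 5/216; Czeslaw 5/216; Danuta 5/216; Franciszka 5/192; Grzegorz 5/96; Halina 5/24; Ireneusz 5/192; Kazimierz 5/72; Oleg 5/96; Waclaw 3/8; Zofia 5/96

Waclaw, as surviving spouse, takes 3/8.
The remaining 5/8 passes to Nadia's descendants per stirpes.
Mieczyslaw left no surviving issue, so that branch lapses and is disregarded.
The 5/8 is divided into 3 equal shares of 5/24 among Stanislawa, Halina, Pelagia.
Stanislawa predeceased; the 5/24 allotted to Stanislawa's branch passes to Stanislawa's issue by representation.
The 5/24 is divided into 4 equal shares of 5/96 among Zofia, Grzegorz, Jolanta, Oleg.
Zofia is living and takes 5/96.
Grzegorz is living and takes 5/96.
Jolanta predeceased; the 5/96 allotted to Jolanta's branch passes to Jolanta's issue by representation.
The 5/96 is divided into 2 equal shares of 5/192 among Franciszka, Ireneusz.
Franciszka is living and takes 5/192.
Ireneusz is living and takes 5/192.
Oleg is living and takes 5/96.
Halina is living and takes 5/24.
Pelagia predeceased; the 5/24 allotted to Pelagia's branch passes to Pelagia's issue by representation.
The 5/24 is divided into 3 equal shares of 5/72 among Tadeusz, Agnieszka, Kazimierz.
Tadeusz predeceased; the 5/72 allotted to Tadeusz's branch passes to Tadeusz's issue by representation.
The 5/72 is divided into 3 equal shares of 5/216 among Czeslaw, Danuta, Bogdan.
Czeslaw is living and takes 5/216.
Danuta is living and takes 5/216.
Bogdan is living and takes 5/216.
Agnieszka is living and takes 5/72.
Kazimierz is living and takes 5/72.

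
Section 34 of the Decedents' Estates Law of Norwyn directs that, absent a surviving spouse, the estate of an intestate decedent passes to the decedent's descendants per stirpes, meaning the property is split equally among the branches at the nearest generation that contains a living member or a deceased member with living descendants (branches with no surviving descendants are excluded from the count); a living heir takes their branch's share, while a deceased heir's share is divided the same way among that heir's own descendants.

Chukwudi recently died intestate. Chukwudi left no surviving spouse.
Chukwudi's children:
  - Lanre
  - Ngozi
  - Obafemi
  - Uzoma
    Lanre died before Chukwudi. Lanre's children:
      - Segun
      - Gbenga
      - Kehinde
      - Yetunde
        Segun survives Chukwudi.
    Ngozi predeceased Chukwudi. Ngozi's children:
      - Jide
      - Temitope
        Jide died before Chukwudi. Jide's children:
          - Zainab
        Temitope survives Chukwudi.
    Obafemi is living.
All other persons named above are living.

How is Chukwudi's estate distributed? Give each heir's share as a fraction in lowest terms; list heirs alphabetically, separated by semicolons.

Gbenga 1/16; Kehinde 1/16; Obafemi 1/4; Segun 1/16; Temitope 1/8; Uzoma 1/4; Yetunde 1/16; Zainab 1/8

There is no surviving spouse, so the entire estate passes to Chukwudi's descendants per stirpes.
The estate is divided into 4 equal shares of 1/4 among Lanre, Ngozi, Obafemi, Uzoma.
Lanre predeceased; the 1/4 allotted to Lanre's branch passes to Lanre's issue by representation.
The 1/4 is divided into 4 equal shares of 1/16 among Segun, Gbenga, Kehinde, Yetunde.
Segun is living and takes 1/16.
Gbenga is living and takes 1/16.
Kehinde is living and takes 1/16.
Yetunde is living and takes 1/16.
Ngozi predeceased; the 1/4 allotted to Ngozi's branch passes to Ngozi's issue by representation.
The 1/4 is divided into 2 equal shares of 1/8 among Jide, Temitope.
Jide predeceased; the 1/8 allotted to Jide's branch passes to Jide's issue by representation.
Zainab is the sole taker at this level and receives the full 1/8.
Temitope is living and takes 1/8.
Obafemi is living and takes 1/4.
Uzoma is living and takes 1/4.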